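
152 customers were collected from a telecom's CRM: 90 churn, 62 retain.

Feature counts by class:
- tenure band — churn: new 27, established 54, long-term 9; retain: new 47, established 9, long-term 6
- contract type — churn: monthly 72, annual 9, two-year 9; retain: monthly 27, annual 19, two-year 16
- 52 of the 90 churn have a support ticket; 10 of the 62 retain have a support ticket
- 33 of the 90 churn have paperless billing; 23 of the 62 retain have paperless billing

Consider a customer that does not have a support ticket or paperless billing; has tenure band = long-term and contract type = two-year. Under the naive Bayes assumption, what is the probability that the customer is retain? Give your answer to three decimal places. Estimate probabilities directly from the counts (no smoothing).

0.772

churn: (90/152) × (9/90) × (9/90) × (38/90) × (57/90) ≈ 0.00158333
retain: (62/152) × (6/62) × (16/62) × (52/62) × (39/62) ≈ 0.00537428
P(retain | x) = 0.00537428 / 0.00695761 ≈ 0.772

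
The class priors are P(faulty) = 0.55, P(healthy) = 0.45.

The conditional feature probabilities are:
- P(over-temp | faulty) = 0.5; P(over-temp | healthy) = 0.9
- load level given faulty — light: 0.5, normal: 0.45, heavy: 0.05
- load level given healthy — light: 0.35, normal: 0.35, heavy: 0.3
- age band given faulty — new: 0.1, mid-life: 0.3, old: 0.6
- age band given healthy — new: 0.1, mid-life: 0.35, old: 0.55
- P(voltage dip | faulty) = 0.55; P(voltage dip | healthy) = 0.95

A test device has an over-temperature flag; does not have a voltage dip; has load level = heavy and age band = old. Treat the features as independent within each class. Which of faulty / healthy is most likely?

faulty: 0.55 × 0.5 × 0.05 × 0.6 × (1−0.55) = 0.0037125
healthy: 0.45 × 0.9 × 0.3 × 0.55 × (1−0.95) = 0.00334125
Highest score → faulty.

faulty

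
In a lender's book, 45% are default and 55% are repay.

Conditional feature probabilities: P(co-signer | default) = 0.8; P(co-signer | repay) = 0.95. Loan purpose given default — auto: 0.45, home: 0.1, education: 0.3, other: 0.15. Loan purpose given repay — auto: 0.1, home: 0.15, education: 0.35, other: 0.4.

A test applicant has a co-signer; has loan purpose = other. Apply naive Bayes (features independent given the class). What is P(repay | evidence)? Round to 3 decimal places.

default: 0.45 × 0.8 × 0.15 = 0.054
repay: 0.55 × 0.95 × 0.4 = 0.209
P(repay | x) = 0.209 / 0.263 ≈ 0.795

0.795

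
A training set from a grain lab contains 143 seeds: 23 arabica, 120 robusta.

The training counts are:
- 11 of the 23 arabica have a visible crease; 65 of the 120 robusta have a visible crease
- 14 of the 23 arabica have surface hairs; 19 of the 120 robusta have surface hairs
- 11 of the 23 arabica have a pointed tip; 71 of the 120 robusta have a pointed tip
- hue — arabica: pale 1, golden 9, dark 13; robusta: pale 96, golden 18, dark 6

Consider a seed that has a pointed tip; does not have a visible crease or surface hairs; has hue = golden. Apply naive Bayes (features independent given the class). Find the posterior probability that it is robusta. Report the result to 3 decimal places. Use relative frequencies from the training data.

0.824

arabica: (23/143) × (12/23) × (9/23) × (11/23) × (9/23) ≈ 0.00614525
robusta: (120/143) × (55/120) × (101/120) × (71/120) × (18/120) ≈ 0.02873
P(robusta | x) = 0.02873 / 0.03487525 ≈ 0.824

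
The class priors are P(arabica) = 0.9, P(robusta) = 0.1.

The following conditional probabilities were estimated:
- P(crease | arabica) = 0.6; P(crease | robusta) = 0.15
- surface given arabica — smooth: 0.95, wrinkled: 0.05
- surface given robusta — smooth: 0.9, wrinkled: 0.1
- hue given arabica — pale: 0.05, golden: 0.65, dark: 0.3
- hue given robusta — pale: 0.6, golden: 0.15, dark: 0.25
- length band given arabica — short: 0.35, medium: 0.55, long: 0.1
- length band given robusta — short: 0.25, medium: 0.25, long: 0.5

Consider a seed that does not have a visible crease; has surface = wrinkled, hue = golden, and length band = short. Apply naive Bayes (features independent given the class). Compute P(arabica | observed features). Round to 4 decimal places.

arabica: 0.9 × (1−0.6) × 0.05 × 0.65 × 0.35 = 0.004095
robusta: 0.1 × (1−0.15) × 0.1 × 0.15 × 0.25 = 0.00031875
P(arabica | x) = 0.004095 / 0.00441375 ≈ 0.9278

0.9278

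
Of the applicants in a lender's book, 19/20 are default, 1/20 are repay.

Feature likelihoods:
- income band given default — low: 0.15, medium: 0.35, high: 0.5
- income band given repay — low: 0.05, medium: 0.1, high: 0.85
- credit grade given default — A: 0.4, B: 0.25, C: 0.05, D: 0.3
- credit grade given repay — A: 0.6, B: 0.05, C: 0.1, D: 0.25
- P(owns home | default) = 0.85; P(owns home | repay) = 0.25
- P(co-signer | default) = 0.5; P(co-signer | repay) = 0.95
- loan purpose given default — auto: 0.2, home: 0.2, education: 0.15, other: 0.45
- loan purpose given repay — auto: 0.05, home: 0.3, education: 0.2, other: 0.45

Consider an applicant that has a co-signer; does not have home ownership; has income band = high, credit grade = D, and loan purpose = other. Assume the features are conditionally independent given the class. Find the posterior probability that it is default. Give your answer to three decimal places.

default: 0.95 × 0.5 × 0.3 × (1−0.85) × 0.5 × 0.45 = 0.004809375
repay: 0.05 × 0.85 × 0.25 × (1−0.25) × 0.95 × 0.45 = 0.003406640625
P(default | x) = 0.004809375 / 0.008216015625 ≈ 0.585

0.585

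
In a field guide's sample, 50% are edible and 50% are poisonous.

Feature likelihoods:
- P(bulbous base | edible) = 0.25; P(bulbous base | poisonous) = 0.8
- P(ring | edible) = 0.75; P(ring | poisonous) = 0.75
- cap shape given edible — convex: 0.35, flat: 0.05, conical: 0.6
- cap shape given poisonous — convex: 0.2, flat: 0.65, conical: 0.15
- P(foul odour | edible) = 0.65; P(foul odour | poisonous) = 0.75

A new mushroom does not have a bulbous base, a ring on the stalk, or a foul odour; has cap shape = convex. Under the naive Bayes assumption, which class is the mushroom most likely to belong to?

edible: 0.5 × (1−0.25) × (1−0.75) × 0.35 × (1−0.65) = 0.011484375
poisonous: 0.5 × (1−0.8) × (1−0.75) × 0.2 × (1−0.75) = 0.00125
Highest score → edible.

edible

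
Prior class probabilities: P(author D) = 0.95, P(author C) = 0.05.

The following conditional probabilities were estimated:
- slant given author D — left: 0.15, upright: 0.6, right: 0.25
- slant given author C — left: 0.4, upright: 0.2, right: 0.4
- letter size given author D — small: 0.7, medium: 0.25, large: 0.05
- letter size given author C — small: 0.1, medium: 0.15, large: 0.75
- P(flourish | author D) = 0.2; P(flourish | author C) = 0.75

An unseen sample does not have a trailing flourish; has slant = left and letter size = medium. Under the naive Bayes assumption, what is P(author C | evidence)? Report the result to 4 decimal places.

0.0256

author D: 0.95 × 0.15 × 0.25 × (1−0.2) = 0.0285
author C: 0.05 × 0.4 × 0.15 × (1−0.75) = 0.00075
P(author C | x) = 0.00075 / 0.02925 ≈ 0.0256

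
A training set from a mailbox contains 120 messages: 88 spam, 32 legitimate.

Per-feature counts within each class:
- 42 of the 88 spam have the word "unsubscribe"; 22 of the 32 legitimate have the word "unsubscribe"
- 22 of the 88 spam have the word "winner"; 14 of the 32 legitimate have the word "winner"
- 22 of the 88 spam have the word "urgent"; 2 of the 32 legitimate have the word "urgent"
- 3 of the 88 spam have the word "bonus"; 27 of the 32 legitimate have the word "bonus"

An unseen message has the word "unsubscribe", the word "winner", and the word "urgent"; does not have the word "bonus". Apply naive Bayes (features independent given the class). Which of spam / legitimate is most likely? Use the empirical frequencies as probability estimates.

spam

spam: (88/120) × (42/88) × (22/88) × (22/88) × (85/88) ≈ 0.0211293
legitimate: (32/120) × (22/32) × (14/32) × (2/32) × (5/32) ≈ 0.000783285
Highest score → spam.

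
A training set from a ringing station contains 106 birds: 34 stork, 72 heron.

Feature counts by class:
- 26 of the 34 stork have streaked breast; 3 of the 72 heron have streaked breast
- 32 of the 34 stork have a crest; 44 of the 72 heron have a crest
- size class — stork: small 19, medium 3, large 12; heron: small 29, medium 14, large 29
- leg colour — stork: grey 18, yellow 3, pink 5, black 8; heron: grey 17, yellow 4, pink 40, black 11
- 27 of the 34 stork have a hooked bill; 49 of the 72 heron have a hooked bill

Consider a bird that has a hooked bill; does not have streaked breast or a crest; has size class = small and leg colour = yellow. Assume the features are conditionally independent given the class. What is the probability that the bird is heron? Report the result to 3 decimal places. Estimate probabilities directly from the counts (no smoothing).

0.957

stork: (34/106) × (8/34) × (2/34) × (19/34) × (3/34) × (27/34) ≈ 0.000173835
heron: (72/106) × (69/72) × (28/72) × (29/72) × (4/72) × (49/72) ≈ 0.00385501
P(heron | x) = 0.00385501 / 0.004028845 ≈ 0.957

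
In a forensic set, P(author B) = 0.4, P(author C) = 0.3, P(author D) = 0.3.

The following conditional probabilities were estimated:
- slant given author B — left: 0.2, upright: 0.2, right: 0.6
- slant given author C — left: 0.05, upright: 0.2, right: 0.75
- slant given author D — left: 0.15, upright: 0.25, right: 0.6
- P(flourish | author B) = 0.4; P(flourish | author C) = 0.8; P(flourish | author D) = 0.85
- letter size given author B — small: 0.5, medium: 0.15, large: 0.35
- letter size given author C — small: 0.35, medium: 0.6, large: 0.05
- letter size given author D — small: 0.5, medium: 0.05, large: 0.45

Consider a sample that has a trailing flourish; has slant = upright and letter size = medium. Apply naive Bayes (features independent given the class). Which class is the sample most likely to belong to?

author C

author B: 0.4 × 0.2 × 0.4 × 0.15 = 0.0048
author C: 0.3 × 0.2 × 0.8 × 0.6 = 0.0288
author D: 0.3 × 0.25 × 0.85 × 0.05 = 0.0031875
Highest score → author C.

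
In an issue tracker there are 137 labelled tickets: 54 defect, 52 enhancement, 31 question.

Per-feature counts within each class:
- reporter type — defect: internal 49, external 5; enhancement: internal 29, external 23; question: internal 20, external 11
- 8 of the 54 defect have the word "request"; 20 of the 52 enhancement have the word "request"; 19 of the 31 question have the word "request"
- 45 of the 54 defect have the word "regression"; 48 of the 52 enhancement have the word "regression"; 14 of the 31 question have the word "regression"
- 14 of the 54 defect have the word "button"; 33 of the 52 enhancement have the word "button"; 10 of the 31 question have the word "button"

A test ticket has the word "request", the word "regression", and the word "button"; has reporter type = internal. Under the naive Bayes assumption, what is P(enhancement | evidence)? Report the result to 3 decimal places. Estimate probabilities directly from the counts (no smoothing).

defect: (54/137) × (49/54) × (8/54) × (45/54) × (14/54) ≈ 0.0114479
enhancement: (52/137) × (29/52) × (20/52) × (48/52) × (33/52) ≈ 0.0476928
question: (31/137) × (20/31) × (19/31) × (14/31) × (10/31) ≈ 0.0130348
P(enhancement | x) = 0.0476928 / 0.0721755 ≈ 0.661

0.661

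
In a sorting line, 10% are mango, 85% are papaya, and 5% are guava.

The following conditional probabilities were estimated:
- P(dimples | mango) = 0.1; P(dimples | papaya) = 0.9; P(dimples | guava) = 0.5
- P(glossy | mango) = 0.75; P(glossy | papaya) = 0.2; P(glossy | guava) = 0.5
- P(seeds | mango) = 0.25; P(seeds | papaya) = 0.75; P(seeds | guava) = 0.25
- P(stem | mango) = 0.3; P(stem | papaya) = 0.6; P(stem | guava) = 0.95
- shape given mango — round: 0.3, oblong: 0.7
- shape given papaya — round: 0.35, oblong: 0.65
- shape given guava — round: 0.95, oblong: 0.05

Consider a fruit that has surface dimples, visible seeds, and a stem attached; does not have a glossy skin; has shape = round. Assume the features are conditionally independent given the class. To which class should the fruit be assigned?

mango: 0.1 × 0.1 × (1−0.75) × 0.25 × 0.3 × 0.3 = 0.00005625
papaya: 0.85 × 0.9 × (1−0.2) × 0.75 × 0.6 × 0.35 = 0.09639
guava: 0.05 × 0.5 × (1−0.5) × 0.25 × 0.95 × 0.95 = 0.0028203125
Highest score → papaya.

papaya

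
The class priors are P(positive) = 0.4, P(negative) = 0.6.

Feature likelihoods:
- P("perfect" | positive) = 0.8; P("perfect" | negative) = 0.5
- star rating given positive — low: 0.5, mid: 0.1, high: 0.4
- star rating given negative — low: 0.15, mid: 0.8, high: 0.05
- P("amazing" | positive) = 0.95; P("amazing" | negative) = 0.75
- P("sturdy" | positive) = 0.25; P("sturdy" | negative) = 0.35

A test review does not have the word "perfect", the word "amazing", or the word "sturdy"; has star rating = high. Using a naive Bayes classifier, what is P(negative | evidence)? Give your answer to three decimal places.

0.670

positive: 0.4 × (1−0.8) × 0.4 × (1−0.95) × (1−0.25) = 0.0012
negative: 0.6 × (1−0.5) × 0.05 × (1−0.75) × (1−0.35) = 0.0024375
P(negative | x) = 0.0024375 / 0.0036375 ≈ 0.670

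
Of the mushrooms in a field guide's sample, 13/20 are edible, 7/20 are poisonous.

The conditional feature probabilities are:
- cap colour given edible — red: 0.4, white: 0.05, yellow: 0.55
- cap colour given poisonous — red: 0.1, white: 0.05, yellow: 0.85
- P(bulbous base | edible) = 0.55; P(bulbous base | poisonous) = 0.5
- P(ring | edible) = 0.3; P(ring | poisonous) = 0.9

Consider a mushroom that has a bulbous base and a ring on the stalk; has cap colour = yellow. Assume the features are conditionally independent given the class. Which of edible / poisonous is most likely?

edible: 0.65 × 0.55 × 0.55 × 0.3 = 0.0589875
poisonous: 0.35 × 0.85 × 0.5 × 0.9 = 0.133875
Highest score → poisonous.

poisonous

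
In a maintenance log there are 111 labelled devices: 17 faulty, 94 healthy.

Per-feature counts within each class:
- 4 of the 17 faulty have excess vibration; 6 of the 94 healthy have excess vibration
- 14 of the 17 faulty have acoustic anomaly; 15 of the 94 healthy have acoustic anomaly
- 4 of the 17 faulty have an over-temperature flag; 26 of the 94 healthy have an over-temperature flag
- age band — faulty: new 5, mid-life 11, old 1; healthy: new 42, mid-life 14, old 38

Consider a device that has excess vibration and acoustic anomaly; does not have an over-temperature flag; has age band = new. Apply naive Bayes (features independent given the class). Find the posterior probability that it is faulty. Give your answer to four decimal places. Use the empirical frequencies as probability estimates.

0.7054

faulty: (17/111) × (4/17) × (14/17) × (13/17) × (5/17) ≈ 0.0066747
healthy: (94/111) × (6/94) × (15/94) × (68/94) × (42/94) ≈ 0.00278801
P(faulty | x) = 0.0066747 / 0.00946271 ≈ 0.7054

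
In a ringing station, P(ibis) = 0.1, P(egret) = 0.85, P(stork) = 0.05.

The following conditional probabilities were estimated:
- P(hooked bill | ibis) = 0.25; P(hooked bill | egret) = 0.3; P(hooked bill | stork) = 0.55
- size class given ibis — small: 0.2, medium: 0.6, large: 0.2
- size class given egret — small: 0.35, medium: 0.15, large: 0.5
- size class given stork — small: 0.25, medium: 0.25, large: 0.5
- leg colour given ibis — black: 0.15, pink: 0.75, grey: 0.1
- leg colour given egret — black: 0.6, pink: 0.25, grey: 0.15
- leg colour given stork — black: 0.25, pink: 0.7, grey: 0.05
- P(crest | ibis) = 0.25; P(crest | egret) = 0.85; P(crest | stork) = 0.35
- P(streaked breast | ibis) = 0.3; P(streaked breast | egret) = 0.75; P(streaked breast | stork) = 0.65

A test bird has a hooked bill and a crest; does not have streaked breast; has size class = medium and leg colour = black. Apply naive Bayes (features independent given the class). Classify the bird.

ibis: 0.1 × 0.25 × 0.6 × 0.15 × 0.25 × (1−0.3) = 0.00039375
egret: 0.85 × 0.3 × 0.15 × 0.6 × 0.85 × (1−0.75) = 0.004876875
stork: 0.05 × 0.55 × 0.25 × 0.25 × 0.35 × (1−0.65) = 0.000210546875
Highest score → egret.

egret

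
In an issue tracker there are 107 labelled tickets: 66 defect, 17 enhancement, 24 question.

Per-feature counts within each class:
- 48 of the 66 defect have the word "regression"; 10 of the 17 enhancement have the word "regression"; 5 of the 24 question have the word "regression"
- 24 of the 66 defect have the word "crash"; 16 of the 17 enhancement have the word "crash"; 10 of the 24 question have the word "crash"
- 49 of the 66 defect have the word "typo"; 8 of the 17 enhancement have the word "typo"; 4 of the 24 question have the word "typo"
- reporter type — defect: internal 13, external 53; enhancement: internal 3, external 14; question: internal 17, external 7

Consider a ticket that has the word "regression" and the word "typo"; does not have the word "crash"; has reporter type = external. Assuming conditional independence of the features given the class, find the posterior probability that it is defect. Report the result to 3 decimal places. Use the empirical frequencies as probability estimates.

0.980

defect: (66/107) × (48/66) × (42/66) × (49/66) × (53/66) ≈ 0.170195
enhancement: (17/107) × (10/17) × (1/17) × (8/17) × (14/17) ≈ 0.00213053
question: (24/107) × (5/24) × (14/24) × (4/24) × (7/24) ≈ 0.00132507
P(defect | x) = 0.170195 / 0.1736506 ≈ 0.980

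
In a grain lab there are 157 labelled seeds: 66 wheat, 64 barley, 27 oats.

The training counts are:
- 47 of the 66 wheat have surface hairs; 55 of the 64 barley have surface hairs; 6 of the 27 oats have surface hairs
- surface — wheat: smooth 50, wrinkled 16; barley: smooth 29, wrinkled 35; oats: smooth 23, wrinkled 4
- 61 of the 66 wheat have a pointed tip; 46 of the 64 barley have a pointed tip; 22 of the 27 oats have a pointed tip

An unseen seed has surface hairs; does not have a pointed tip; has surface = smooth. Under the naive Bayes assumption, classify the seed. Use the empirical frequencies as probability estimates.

wheat: (66/157) × (47/66) × (50/66) × (5/66) ≈ 0.0171811
barley: (64/157) × (55/64) × (29/64) × (18/64) ≈ 0.0446451
oats: (27/157) × (6/27) × (23/27) × (5/27) ≈ 0.00602868
Highest score → barley.

barley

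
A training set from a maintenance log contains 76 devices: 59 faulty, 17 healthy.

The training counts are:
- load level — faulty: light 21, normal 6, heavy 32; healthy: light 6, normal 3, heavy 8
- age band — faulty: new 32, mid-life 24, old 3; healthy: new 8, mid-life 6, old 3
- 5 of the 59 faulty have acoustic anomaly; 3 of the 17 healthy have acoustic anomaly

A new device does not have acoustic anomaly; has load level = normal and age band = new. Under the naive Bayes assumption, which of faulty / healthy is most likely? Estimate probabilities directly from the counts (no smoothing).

faulty

faulty: (59/76) × (6/59) × (32/59) × (54/59) ≈ 0.0391902
healthy: (17/76) × (3/17) × (8/17) × (14/17) ≈ 0.0152978
Highest score → faulty.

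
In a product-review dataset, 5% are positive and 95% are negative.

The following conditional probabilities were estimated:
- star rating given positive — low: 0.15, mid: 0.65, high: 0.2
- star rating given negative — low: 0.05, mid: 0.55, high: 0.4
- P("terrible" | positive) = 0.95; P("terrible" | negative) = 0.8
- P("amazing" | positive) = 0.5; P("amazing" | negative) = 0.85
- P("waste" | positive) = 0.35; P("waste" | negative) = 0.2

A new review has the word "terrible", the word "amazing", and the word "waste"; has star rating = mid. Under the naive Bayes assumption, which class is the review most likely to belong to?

negative

positive: 0.05 × 0.65 × 0.95 × 0.5 × 0.35 = 0.005403125
negative: 0.95 × 0.55 × 0.8 × 0.85 × 0.2 = 0.07106
Highest score → negative.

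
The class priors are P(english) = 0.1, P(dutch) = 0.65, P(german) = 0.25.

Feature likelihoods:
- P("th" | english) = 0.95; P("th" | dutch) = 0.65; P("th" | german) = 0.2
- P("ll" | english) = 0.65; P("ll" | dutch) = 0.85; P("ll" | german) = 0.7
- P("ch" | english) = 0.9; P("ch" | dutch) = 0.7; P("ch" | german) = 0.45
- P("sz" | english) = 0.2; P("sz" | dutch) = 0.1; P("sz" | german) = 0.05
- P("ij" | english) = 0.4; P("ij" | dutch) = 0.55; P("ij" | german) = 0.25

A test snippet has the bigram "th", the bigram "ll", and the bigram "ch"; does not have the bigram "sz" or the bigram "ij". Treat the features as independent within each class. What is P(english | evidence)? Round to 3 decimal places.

english: 0.1 × 0.95 × 0.65 × 0.9 × (1−0.2) × (1−0.4) = 0.026676
dutch: 0.65 × 0.65 × 0.85 × 0.7 × (1−0.1) × (1−0.55) = 0.1018119375
german: 0.25 × 0.2 × 0.7 × 0.45 × (1−0.05) × (1−0.25) = 0.011221875
P(english | x) = 0.026676 / 0.1397098125 ≈ 0.191

0.191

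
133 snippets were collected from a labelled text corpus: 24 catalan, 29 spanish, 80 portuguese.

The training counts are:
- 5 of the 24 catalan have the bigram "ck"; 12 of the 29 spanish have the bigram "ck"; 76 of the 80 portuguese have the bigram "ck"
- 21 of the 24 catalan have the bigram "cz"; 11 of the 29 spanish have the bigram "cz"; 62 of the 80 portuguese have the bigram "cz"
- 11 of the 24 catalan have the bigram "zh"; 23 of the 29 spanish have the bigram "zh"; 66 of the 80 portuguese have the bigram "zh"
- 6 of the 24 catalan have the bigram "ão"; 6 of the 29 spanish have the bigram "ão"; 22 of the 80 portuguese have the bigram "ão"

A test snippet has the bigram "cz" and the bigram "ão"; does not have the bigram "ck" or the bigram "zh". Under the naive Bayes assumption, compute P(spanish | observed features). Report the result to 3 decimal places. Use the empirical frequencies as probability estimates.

catalan: (24/133) × (19/24) × (21/24) × (13/24) × (6/24) ≈ 0.0169271
spanish: (29/133) × (17/29) × (11/29) × (6/29) × (6/29) ≈ 0.00207538
portuguese: (80/133) × (4/80) × (62/80) × (14/80) × (22/80) ≈ 0.00112171
P(spanish | x) = 0.00207538 / 0.02012419 ≈ 0.103

0.103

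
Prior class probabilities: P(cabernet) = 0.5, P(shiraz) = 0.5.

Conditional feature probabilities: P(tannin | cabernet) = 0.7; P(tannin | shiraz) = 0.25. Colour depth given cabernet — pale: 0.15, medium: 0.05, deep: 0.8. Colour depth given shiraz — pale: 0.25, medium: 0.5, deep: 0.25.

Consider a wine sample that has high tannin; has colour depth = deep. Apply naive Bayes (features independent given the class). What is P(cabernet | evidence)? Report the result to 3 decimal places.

0.900

cabernet: 0.5 × 0.7 × 0.8 = 0.28
shiraz: 0.5 × 0.25 × 0.25 = 0.03125
P(cabernet | x) = 0.28 / 0.31125 ≈ 0.900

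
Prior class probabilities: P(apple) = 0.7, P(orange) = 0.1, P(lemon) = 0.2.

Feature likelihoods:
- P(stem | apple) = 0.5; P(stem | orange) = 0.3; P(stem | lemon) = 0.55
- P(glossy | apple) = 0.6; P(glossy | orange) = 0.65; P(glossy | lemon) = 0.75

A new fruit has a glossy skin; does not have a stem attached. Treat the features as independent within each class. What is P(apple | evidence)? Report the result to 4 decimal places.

0.6502

apple: 0.7 × (1−0.5) × 0.6 = 0.21
orange: 0.1 × (1−0.3) × 0.65 = 0.0455
lemon: 0.2 × (1−0.55) × 0.75 = 0.0675
P(apple | x) = 0.21 / 0.323 ≈ 0.6502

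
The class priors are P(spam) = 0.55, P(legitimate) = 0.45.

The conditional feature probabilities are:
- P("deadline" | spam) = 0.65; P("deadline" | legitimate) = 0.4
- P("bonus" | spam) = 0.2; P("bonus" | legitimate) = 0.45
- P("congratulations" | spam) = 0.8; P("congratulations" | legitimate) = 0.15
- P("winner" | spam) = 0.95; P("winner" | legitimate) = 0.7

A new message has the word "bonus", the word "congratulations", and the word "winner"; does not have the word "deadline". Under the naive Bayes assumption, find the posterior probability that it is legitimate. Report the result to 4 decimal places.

spam: 0.55 × (1−0.65) × 0.2 × 0.8 × 0.95 = 0.02926
legitimate: 0.45 × (1−0.4) × 0.45 × 0.15 × 0.7 = 0.0127575
P(legitimate | x) = 0.0127575 / 0.0420175 ≈ 0.3036

0.3036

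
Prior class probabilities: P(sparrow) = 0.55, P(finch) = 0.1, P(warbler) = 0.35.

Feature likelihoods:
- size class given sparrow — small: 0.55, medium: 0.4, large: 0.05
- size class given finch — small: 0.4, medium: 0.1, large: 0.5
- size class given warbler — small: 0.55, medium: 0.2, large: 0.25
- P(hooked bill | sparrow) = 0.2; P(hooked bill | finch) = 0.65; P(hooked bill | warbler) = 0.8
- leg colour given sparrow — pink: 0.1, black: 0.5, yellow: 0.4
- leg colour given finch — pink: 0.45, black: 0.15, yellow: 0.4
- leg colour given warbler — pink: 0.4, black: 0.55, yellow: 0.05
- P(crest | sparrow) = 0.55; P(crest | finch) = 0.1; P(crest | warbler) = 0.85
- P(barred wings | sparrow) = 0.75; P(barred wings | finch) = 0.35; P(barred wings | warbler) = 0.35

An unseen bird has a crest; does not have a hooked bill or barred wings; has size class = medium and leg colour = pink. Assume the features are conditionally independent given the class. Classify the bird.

warbler

sparrow: 0.55 × 0.4 × (1−0.2) × 0.1 × 0.55 × (1−0.75) = 0.00242
finch: 0.1 × 0.1 × (1−0.65) × 0.45 × 0.1 × (1−0.35) = 0.000102375
warbler: 0.35 × 0.2 × (1−0.8) × 0.4 × 0.85 × (1−0.35) = 0.003094
Highest score → warbler.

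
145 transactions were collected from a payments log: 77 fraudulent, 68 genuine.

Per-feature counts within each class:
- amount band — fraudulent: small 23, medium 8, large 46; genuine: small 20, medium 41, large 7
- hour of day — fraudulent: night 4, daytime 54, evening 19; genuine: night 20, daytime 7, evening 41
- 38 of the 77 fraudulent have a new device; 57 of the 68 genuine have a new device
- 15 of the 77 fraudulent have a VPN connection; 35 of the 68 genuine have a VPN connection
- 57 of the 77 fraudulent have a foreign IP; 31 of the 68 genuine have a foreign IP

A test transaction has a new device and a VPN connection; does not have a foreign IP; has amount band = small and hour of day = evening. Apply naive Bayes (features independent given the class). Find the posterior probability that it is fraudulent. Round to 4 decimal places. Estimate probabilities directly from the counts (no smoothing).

0.0477

fraudulent: (77/145) × (23/77) × (19/77) × (38/77) × (15/77) × (20/77) ≈ 0.000977362
genuine: (68/145) × (20/68) × (41/68) × (57/68) × (35/68) × (37/68) ≈ 0.0195234
P(fraudulent | x) = 0.000977362 / 0.020500762 ≈ 0.0477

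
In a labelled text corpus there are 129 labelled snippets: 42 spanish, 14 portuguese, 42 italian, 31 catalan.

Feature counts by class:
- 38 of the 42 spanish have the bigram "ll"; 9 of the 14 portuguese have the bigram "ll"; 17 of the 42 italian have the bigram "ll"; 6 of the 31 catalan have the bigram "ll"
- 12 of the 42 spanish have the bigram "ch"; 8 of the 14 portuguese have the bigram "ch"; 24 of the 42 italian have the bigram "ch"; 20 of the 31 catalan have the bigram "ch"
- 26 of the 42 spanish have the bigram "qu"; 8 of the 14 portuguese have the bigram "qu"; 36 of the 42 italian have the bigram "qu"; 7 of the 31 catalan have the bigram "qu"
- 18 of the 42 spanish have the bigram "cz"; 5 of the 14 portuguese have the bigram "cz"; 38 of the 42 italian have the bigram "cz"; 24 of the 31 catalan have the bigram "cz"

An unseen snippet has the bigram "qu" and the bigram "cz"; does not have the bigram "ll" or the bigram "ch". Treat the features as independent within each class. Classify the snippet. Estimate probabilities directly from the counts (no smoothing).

spanish: (42/129) × (4/42) × (30/42) × (26/42) × (18/42) ≈ 0.0058761
portuguese: (14/129) × (5/14) × (6/14) × (8/14) × (5/14) ≈ 0.00339006
italian: (42/129) × (25/42) × (18/42) × (36/42) × (38/42) ≈ 0.0644111
catalan: (31/129) × (25/31) × (11/31) × (7/31) × (24/31) ≈ 0.0120217
Highest score → italian.

italian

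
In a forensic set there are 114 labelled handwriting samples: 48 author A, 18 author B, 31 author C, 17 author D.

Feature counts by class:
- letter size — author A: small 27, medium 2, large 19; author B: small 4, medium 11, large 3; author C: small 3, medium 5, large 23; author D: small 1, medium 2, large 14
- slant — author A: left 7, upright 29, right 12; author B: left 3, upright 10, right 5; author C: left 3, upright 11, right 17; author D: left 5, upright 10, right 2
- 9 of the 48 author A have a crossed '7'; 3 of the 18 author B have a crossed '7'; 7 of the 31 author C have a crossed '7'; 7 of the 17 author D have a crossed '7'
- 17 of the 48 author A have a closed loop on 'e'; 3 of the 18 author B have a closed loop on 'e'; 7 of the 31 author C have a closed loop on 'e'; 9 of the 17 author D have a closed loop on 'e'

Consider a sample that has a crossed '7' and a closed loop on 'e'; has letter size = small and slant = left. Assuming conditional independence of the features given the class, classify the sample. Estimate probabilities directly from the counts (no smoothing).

author A

author A: (48/114) × (27/48) × (7/48) × (9/48) × (17/48) ≈ 0.00229364
author B: (18/114) × (4/18) × (3/18) × (3/18) × (3/18) ≈ 0.000162443
author C: (31/114) × (3/31) × (3/31) × (7/31) × (7/31) ≈ 0.000129852
author D: (17/114) × (1/17) × (5/17) × (7/17) × (9/17) ≈ 0.000562418
Highest score → author A.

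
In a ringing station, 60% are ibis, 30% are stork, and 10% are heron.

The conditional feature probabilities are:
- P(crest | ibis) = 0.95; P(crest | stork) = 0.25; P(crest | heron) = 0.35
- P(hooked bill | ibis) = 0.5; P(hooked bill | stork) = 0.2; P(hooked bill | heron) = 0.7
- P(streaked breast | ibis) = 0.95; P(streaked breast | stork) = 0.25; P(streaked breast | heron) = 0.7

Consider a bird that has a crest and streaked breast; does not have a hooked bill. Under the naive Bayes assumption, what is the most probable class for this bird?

ibis

ibis: 0.6 × 0.95 × (1−0.5) × 0.95 = 0.27075
stork: 0.3 × 0.25 × (1−0.2) × 0.25 = 0.015
heron: 0.1 × 0.35 × (1−0.7) × 0.7 = 0.00735
Highest score → ibis.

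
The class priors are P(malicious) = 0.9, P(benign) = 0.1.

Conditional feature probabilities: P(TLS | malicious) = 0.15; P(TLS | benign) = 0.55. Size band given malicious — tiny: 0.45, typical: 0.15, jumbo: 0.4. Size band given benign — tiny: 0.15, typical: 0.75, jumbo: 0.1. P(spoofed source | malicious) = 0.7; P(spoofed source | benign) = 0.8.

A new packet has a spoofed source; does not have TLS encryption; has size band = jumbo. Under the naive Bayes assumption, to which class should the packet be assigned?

malicious: 0.9 × (1−0.15) × 0.4 × 0.7 = 0.2142
benign: 0.1 × (1−0.55) × 0.1 × 0.8 = 0.0036
Highest score → malicious.

malicious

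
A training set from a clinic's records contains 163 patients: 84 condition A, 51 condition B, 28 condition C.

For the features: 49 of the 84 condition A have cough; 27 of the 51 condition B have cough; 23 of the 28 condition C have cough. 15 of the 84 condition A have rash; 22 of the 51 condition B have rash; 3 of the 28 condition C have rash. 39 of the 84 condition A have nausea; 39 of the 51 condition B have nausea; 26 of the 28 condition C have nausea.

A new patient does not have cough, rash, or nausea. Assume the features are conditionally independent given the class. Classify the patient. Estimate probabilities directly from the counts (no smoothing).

condition A: (84/163) × (35/84) × (69/84) × (45/84) ≈ 0.0944895
condition B: (51/163) × (24/51) × (29/51) × (12/51) ≈ 0.0196998
condition C: (28/163) × (5/28) × (25/28) × (2/28) ≈ 0.0019563
Highest score → condition A.

condition A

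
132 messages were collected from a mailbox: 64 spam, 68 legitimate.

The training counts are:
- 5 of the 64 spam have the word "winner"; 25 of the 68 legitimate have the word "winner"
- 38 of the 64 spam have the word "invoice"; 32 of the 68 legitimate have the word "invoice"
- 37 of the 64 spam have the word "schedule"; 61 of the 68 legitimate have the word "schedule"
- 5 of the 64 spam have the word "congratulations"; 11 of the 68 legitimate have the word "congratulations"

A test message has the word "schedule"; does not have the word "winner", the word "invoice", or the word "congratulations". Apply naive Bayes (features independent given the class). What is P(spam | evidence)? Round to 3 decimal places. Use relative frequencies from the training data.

0.427

spam: (64/132) × (59/64) × (26/64) × (37/64) × (59/64) ≈ 0.0967755
legitimate: (68/132) × (43/68) × (36/68) × (61/68) × (57/68) ≈ 0.129681
P(spam | x) = 0.0967755 / 0.2264565 ≈ 0.427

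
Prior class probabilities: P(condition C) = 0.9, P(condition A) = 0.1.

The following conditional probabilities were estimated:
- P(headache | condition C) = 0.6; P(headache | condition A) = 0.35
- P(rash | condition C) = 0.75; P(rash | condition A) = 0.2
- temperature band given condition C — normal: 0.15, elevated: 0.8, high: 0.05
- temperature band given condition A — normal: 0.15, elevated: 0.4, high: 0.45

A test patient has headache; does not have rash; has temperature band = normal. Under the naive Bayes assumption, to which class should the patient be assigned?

condition C

condition C: 0.9 × 0.6 × (1−0.75) × 0.15 = 0.02025
condition A: 0.1 × 0.35 × (1−0.2) × 0.15 = 0.0042
Highest score → condition C.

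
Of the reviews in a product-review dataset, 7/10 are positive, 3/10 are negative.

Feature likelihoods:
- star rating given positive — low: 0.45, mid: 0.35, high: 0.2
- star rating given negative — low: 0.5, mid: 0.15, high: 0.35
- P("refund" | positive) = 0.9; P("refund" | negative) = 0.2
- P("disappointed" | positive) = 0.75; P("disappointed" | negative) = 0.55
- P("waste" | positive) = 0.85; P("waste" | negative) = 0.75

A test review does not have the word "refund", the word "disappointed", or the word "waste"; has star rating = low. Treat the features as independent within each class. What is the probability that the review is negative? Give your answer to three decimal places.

0.920

positive: 0.7 × 0.45 × (1−0.9) × (1−0.75) × (1−0.85) = 0.00118125
negative: 0.3 × 0.5 × (1−0.2) × (1−0.55) × (1−0.75) = 0.0135
P(negative | x) = 0.0135 / 0.01468125 ≈ 0.920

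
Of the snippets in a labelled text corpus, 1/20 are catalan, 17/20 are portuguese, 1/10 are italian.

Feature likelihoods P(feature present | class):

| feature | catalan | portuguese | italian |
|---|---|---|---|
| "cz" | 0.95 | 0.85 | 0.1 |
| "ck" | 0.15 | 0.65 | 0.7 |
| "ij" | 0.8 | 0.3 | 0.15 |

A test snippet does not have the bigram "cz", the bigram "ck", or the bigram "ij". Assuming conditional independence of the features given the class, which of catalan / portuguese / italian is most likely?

catalan: 0.05 × (1−0.95) × (1−0.15) × (1−0.8) = 0.000425
portuguese: 0.85 × (1−0.85) × (1−0.65) × (1−0.3) = 0.0312375
italian: 0.1 × (1−0.1) × (1−0.7) × (1−0.15) = 0.02295
Highest score → portuguese.

portuguese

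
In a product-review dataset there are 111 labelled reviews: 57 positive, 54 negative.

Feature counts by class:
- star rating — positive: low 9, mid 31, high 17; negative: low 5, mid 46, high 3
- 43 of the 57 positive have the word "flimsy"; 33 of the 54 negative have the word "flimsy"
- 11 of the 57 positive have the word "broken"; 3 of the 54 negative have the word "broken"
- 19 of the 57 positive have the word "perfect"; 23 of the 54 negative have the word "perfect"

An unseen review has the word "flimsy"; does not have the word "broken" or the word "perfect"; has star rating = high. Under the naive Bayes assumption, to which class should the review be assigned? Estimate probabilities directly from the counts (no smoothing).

positive: (57/111) × (17/57) × (43/57) × (46/57) × (38/57) ≈ 0.06216
negative: (54/111) × (3/54) × (33/54) × (51/54) × (31/54) ≈ 0.00895494
Highest score → positive.

positive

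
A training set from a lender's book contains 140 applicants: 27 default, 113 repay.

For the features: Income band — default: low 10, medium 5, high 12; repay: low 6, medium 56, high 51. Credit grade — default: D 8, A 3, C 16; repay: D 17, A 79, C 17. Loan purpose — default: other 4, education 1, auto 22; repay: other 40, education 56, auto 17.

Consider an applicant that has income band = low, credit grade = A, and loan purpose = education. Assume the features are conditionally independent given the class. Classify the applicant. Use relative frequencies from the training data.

default: (27/140) × (10/27) × (3/27) × (1/27) ≈ 0.000293945
repay: (113/140) × (6/113) × (79/113) × (56/113) ≈ 0.0148485
Highest score → repay.

repay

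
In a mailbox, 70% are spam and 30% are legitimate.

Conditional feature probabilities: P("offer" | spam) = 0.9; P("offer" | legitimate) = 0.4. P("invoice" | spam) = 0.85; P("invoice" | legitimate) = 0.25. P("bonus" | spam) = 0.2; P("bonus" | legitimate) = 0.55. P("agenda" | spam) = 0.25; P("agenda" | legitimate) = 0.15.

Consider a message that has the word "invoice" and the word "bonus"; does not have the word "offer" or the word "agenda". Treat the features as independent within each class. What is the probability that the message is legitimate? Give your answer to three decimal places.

0.702

spam: 0.7 × (1−0.9) × 0.85 × 0.2 × (1−0.25) = 0.008925
legitimate: 0.3 × (1−0.4) × 0.25 × 0.55 × (1−0.15) = 0.0210375
P(legitimate | x) = 0.0210375 / 0.0299625 ≈ 0.702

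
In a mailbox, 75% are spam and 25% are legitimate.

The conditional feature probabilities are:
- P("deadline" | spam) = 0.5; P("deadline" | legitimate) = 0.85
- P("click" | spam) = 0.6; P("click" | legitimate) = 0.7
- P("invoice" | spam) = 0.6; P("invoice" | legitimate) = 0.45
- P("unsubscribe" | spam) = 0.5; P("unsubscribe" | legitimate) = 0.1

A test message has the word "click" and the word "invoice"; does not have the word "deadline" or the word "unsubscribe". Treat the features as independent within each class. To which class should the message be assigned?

spam

spam: 0.75 × (1−0.5) × 0.6 × 0.6 × (1−0.5) = 0.0675
legitimate: 0.25 × (1−0.85) × 0.7 × 0.45 × (1−0.1) = 0.01063125
Highest score → spam.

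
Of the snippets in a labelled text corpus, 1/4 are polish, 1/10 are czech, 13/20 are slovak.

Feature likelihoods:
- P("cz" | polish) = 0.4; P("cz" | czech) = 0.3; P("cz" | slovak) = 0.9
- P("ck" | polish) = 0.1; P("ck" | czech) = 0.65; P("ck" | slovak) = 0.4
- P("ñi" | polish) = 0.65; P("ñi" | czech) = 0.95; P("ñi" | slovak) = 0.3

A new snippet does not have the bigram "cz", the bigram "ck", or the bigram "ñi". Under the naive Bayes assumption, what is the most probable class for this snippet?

polish: 0.25 × (1−0.4) × (1−0.1) × (1−0.65) = 0.04725
czech: 0.1 × (1−0.3) × (1−0.65) × (1−0.95) = 0.001225
slovak: 0.65 × (1−0.9) × (1−0.4) × (1−0.3) = 0.0273
Highest score → polish.

polish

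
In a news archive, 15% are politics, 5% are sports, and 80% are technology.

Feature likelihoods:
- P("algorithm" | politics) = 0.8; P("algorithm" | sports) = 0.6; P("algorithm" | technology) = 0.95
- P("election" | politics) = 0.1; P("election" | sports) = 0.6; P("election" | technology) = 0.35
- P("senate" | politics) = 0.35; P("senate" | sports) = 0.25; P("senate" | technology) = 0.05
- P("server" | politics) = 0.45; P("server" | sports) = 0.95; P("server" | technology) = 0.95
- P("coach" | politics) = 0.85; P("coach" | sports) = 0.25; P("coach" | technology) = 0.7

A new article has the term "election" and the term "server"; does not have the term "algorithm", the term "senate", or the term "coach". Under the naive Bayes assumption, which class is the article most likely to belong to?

politics: 0.15 × (1−0.8) × 0.1 × (1−0.35) × 0.45 × (1−0.85) = 0.000131625
sports: 0.05 × (1−0.6) × 0.6 × (1−0.25) × 0.95 × (1−0.25) = 0.0064125
technology: 0.8 × (1−0.95) × 0.35 × (1−0.05) × 0.95 × (1−0.7) = 0.0037905
Highest score → sports.

sports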